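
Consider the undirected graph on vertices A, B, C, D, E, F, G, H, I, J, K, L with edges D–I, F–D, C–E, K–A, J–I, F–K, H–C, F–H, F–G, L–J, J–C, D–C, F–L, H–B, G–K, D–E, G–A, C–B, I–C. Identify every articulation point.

Removing F increases the component count from 1 to 2, so F is a cut vertex.
By contrast removing J leaves 1 component; it is not a cut vertex. No other vertex is a cut vertex either.

F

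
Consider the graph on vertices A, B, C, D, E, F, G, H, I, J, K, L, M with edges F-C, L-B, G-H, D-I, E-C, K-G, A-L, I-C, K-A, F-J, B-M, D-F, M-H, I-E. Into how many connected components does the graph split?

2

Starting from C we can reach C, D, E, F, I, J. That is one component of size 6.
Starting from A we can reach A, B, G, H, K, L, M. That is one component of size 7.
Total: 2 components.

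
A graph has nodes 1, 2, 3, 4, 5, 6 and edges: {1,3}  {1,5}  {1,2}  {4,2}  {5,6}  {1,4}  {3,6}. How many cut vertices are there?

1

Removing 1 increases the component count from 1 to 2, so 1 is a cut vertex.
By contrast removing 4 leaves 1 component; it is not a cut vertex. No other vertex is a cut vertex either.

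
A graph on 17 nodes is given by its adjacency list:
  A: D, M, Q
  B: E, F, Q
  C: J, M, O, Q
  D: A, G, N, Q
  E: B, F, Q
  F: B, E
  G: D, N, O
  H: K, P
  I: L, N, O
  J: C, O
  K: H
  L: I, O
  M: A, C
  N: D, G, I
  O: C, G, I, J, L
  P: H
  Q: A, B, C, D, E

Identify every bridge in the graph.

H-K, H-P

The edges on the cycle Q-A-M-C-Q are not bridges since each lies on that cycle.
But removing P-H disconnects P from H; removing K-H disconnects K from H — these are bridges.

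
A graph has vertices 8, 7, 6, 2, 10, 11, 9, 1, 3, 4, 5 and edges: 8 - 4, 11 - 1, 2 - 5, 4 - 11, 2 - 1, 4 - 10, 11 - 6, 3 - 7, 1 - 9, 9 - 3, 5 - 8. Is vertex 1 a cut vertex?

Deleting 1 raises the number of components from 1 to 2, so 1 is a cut vertex.

Yes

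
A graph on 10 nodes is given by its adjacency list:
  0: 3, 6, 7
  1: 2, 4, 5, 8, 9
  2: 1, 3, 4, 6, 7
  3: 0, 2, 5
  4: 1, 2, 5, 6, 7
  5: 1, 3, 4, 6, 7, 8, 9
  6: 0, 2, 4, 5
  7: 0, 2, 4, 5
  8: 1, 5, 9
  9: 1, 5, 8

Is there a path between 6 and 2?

From 6 we can reach 0, 1, 2, 3, 4, 5, 6, 7, 8, 9, which includes 2.

Yes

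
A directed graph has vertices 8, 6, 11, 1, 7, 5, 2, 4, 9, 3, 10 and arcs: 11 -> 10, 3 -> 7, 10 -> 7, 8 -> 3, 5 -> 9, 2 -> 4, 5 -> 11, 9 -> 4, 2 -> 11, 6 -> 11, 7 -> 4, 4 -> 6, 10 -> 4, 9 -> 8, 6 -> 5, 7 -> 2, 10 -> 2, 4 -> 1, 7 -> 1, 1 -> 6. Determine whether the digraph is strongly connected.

Yes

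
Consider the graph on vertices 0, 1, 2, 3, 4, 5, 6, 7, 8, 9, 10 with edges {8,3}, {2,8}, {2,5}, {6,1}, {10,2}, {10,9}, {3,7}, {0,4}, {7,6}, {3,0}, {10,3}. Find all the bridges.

The edges on the cycle 10-2-8-3-10 are not bridges since each lies on that cycle.
But removing 3 - 7 disconnects 3 from 7; removing 10 - 9 disconnects 10 from 9; removing 3 - 0 disconnects 3 from 0; removing 7 - 6 disconnects 7 from 6 — these are bridges.
In total 7 edges are bridges.

0-3, 0-4, 1-6, 10-9, 2-5, 3-7, 6-7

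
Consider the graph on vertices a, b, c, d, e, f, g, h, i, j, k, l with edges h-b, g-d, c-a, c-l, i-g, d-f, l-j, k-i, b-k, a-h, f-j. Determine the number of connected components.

e is isolated — a component by itself.
Starting from a we can reach a, b, c, d, f, g, h, i, j, k, l. That is one component of size 11.
Total: 2 components.

2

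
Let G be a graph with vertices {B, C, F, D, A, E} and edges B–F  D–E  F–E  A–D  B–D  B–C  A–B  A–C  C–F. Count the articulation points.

0

Removing B, for instance, still leaves 1 component. No single vertex removal increases the component count — the graph has no articulation points.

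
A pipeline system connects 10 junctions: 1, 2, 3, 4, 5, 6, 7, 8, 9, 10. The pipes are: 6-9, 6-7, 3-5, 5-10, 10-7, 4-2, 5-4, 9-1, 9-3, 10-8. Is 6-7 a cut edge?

No

After removing 6-7, the path 6-9-3-5-10-7 still connects them, so the edge is not a bridge.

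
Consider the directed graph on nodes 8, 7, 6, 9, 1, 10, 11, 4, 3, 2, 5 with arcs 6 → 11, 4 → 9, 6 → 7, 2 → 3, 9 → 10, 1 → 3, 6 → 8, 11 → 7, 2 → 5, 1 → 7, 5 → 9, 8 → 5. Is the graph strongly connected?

There is no directed path from 5 to 4, so the graph is not strongly connected.

No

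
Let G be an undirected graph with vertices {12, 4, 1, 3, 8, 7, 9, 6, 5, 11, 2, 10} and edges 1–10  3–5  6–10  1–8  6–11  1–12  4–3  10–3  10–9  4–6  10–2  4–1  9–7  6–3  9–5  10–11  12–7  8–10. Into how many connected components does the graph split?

Starting from 1 we can reach 1, 2, 3, 4, 5, 6, 7, 8, 9, 10, 11, 12. That is one component of size 12.
Total: 1 component.

1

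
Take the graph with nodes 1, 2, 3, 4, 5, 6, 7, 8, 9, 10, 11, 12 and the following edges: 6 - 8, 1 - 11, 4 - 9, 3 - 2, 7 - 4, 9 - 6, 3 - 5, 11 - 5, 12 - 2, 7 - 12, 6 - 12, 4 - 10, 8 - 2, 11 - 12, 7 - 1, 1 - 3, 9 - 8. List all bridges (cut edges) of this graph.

The edges on the cycle 7-4-9-6-8-2-12-7 are not bridges since each lies on that cycle.
But removing 10 - 4 disconnects 10 from 4 — this is a bridge.

10-4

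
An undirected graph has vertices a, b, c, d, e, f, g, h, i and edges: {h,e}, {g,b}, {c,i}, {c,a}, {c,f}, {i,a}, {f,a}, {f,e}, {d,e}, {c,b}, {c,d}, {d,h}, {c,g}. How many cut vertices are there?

Removing c increases the component count from 1 to 2, so c is a cut vertex.
By contrast removing a leaves 1 component; it is not a cut vertex. No other vertex is a cut vertex either.

1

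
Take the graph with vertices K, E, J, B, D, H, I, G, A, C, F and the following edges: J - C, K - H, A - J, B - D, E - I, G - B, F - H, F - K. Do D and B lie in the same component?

Yes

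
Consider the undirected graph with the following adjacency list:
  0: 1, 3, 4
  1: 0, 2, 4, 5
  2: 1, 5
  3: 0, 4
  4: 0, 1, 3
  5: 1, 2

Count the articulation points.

1

Removing 1 increases the component count from 1 to 2, so 1 is a cut vertex.
By contrast removing 2 leaves 1 component; it is not a cut vertex. No other vertex is a cut vertex either.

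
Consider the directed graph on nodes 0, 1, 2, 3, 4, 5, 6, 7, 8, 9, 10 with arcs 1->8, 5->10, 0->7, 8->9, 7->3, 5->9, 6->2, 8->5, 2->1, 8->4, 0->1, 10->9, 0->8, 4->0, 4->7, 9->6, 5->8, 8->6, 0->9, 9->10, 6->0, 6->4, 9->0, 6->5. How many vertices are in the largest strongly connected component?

9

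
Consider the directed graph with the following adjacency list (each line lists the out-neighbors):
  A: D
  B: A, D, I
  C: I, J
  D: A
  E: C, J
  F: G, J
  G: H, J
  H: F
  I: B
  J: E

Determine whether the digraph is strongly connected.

No

There is no directed path from B to H, so the graph is not strongly connected.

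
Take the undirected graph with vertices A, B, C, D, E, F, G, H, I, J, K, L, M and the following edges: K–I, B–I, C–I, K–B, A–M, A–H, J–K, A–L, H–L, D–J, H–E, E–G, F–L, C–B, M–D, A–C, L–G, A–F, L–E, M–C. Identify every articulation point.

Removing A increases the component count from 1 to 2, so A is a cut vertex.
By contrast removing H leaves 1 component; it is not a cut vertex. No other vertex is a cut vertex either.

A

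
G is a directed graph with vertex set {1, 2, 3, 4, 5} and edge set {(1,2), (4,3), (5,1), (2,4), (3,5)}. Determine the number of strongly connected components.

{1, 2, 3, 4, 5} are all mutually reachable — one SCC of size 5.
That gives 1 strongly connected component.

1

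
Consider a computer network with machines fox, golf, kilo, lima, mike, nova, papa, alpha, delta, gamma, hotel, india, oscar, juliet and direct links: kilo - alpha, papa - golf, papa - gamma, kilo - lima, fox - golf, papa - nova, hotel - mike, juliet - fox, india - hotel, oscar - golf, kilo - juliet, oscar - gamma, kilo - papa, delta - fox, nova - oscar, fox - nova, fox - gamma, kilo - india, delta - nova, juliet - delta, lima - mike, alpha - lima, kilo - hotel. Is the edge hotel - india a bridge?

After removing hotel - india, the path hotel-kilo-india still connects them, so the edge is not a bridge.

No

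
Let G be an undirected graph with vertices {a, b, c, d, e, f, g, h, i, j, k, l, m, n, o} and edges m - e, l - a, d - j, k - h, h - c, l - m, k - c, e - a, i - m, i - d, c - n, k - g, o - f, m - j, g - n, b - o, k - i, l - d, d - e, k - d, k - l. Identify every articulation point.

k, o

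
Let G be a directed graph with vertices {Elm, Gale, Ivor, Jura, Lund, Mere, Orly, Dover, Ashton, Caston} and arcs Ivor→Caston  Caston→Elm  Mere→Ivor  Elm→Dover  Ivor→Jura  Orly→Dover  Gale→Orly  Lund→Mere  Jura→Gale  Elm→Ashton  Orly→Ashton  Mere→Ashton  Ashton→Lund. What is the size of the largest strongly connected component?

9

{Elm, Gale, Ivor, Jura, Lund, Mere, Orly, Ashton, Caston} are all mutually reachable — one SCC of size 9.
{Dover} is an SCC by itself.
The largest has 9 vertices.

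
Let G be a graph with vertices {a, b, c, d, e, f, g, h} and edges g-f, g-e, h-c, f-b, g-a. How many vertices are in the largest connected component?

d is isolated — a component by itself.
Starting from c we can reach c, h. That is one component of size 2.
Starting from a we can reach a, b, e, f, g. That is one component of size 5.
The largest has 5 vertices.

5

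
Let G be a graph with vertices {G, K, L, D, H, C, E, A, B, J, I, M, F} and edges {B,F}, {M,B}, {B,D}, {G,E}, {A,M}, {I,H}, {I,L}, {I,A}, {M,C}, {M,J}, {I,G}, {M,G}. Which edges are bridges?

B-D, B-F, B-M, C-M, E-G, H-I, I-L, J-M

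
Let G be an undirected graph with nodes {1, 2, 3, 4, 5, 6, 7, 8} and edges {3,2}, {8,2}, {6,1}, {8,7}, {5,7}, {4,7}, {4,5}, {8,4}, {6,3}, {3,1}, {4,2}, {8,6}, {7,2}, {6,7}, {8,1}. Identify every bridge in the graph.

none

The edges on the cycle 8-4-5-7-8 are not bridges since each lies on that cycle.
Every edge lies on some cycle, so there are no bridges.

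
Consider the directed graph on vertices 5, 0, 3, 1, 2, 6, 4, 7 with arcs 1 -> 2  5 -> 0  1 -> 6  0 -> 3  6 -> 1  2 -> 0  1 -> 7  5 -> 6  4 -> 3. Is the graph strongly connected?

There is no directed path from 5 to 4, so the graph is not strongly connected.

No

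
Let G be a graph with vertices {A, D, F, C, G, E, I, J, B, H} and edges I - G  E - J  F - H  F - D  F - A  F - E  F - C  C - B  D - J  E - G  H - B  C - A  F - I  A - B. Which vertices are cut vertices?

Removing F increases the component count from 1 to 2, so F is a cut vertex.
By contrast removing D leaves 1 component; it is not a cut vertex. No other vertex is a cut vertex either.

F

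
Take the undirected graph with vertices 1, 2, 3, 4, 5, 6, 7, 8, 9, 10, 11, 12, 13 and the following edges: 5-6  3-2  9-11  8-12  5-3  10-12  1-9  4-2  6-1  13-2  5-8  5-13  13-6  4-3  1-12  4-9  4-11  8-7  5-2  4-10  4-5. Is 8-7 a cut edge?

Yes

Removing 8-7 leaves no path between 8 and 7: the component count goes from 1 to 2. So it is a bridge.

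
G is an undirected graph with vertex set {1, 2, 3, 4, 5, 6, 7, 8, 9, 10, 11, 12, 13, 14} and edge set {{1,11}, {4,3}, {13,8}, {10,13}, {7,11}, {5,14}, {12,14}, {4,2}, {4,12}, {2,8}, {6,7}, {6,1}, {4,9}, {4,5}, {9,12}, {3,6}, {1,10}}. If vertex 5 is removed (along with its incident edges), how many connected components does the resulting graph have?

1

With 5 gone, the remaining components are: {1, 2, 3, 4, 6, 7, 8, 9, 10, 11, 12, 13, 14}.
That is 1 component.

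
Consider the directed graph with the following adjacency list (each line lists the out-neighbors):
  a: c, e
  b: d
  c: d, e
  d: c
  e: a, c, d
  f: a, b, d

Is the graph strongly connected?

No

There is no directed path from d to b, so the graph is not strongly connected.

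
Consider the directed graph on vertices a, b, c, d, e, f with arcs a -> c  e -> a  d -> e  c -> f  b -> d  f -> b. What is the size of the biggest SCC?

6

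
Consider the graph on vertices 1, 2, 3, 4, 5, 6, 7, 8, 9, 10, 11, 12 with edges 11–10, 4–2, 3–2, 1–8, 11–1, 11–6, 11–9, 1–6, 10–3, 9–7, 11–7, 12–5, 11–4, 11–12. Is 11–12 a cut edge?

Removing 11–12 leaves no path between 11 and 12: the component count goes from 1 to 2. So it is a bridge.

Yes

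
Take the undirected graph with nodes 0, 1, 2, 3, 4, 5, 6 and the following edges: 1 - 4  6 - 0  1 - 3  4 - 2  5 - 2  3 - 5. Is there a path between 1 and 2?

From 1 we can reach 1, 2, 3, 4, 5, which includes 2.

Yes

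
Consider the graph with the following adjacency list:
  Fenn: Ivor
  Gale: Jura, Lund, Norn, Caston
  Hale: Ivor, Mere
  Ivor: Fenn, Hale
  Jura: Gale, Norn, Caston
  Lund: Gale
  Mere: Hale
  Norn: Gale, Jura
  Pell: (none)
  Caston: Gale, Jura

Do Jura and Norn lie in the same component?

From Jura we can reach Gale, Jura, Lund, Norn, Caston, which includes Norn.

Yes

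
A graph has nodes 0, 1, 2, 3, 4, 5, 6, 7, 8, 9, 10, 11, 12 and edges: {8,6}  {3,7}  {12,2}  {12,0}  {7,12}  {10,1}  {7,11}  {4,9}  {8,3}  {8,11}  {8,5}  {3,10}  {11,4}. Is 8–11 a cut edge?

After removing 8–11, the path 8-3-7-11 still connects them, so the edge is not a bridge.

No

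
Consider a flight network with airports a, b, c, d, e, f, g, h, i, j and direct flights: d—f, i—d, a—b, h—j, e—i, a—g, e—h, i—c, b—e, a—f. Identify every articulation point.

a, e, h, i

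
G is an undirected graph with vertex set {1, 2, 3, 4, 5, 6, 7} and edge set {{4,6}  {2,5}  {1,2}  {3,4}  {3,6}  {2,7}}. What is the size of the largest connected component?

4

Starting from 3 we can reach 3, 4, 6. That is one component of size 3.
Starting from 1 we can reach 1, 2, 5, 7. That is one component of size 4.
The largest has 4 vertices.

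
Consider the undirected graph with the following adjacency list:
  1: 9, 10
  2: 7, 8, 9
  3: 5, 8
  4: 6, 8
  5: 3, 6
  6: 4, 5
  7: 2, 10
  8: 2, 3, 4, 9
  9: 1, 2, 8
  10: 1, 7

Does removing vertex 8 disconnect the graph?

Yes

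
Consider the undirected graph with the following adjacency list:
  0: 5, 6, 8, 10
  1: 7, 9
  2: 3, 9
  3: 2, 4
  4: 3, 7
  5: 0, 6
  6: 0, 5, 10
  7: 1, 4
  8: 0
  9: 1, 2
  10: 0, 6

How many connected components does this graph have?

Starting from 0 we can reach 0, 5, 6, 8, 10. That is one component of size 5.
Starting from 1 we can reach 1, 2, 3, 4, 7, 9. That is one component of size 6.
Total: 2 components.

2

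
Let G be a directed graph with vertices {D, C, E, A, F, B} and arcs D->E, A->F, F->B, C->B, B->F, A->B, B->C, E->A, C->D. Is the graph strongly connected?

Yes

From B we can reach every vertex (A, B, C, D, E, F), and every vertex can reach B (A, B, C, D, E, F). So the whole graph is one strongly connected component.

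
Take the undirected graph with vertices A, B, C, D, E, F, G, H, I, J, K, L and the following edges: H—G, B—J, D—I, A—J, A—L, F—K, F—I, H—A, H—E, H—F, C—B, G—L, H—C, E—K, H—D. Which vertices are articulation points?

H

Removing H increases the component count from 1 to 2, so H is a cut vertex.
By contrast removing D leaves 1 component; it is not a cut vertex. No other vertex is a cut vertex either.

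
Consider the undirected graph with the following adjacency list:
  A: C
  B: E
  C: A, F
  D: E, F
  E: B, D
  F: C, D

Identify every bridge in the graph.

A-C, B-E, C-F, D-E, D-F

removing F-D disconnects F from D; removing C-A disconnects C from A; removing F-C disconnects F from C; removing E-D disconnects E from D — these are bridges.
In total 5 edges are bridges.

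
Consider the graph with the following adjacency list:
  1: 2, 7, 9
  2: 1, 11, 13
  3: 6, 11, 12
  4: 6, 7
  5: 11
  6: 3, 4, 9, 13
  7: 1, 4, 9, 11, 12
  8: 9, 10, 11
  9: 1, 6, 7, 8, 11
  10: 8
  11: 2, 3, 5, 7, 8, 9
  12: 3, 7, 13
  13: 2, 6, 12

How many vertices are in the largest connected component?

13

Starting from 1 we can reach 1, 2, 3, 4, 5, 6, 7, 8, 9, 10, 11, 12, 13. That is one component of size 13.
The largest has 13 vertices.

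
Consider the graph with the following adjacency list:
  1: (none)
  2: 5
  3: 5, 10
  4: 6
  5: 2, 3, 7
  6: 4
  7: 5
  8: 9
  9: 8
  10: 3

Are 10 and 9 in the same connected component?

The component containing 10 is {2, 3, 5, 7, 10}, and 9 is not in it.

No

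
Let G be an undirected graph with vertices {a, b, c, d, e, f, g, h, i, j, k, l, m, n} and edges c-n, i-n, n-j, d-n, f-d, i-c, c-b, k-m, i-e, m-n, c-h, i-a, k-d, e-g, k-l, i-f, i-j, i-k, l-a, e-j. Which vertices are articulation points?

c, e

Removing c increases the component count from 1 to 3, so c is a cut vertex.
Removing e increases the component count from 1 to 2, so e is a cut vertex.
By contrast removing f leaves 1 component; it is not a cut vertex. No other vertex is a cut vertex either.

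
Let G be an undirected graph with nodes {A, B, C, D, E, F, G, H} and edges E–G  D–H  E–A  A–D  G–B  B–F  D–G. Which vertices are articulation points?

B, D, G

Removing B increases the component count from 2 to 3, so B is a cut vertex.
Removing D increases the component count from 2 to 3, so D is a cut vertex.
Removing G increases the component count from 2 to 3, so G is a cut vertex.
By contrast removing F leaves 2 components; it is not a cut vertex. No other vertex is a cut vertex either.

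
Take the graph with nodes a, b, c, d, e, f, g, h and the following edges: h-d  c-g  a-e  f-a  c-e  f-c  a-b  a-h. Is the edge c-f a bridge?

After removing c-f, the path c-e-a-f still connects them, so the edge is not a bridge.

No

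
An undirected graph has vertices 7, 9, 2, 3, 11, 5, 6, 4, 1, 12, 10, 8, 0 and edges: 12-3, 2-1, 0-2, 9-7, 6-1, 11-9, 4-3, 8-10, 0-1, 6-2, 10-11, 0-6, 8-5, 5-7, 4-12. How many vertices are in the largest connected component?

Starting from 3 we can reach 3, 4, 12. That is one component of size 3.
Starting from 0 we can reach 0, 1, 2, 6. That is one component of size 4.
Starting from 5 we can reach 5, 7, 8, 9, 10, 11. That is one component of size 6.
The largest has 6 vertices.

6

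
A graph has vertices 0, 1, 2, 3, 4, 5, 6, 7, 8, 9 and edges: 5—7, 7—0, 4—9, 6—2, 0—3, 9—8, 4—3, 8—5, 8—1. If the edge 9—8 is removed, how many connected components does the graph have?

9 and 8 are still connected via 9-4-3-0-7-5-8, so the component count stays at 2.

2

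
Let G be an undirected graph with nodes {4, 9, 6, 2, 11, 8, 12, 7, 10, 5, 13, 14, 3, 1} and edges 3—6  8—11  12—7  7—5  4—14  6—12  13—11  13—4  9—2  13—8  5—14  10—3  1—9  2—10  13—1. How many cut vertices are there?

1

Removing 13 increases the component count from 1 to 2, so 13 is a cut vertex.
By contrast removing 8 leaves 1 component; it is not a cut vertex. No other vertex is a cut vertex either.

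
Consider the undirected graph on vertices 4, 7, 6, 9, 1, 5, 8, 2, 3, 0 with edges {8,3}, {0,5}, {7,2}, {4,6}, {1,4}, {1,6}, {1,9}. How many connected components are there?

4

Starting from 2 we can reach 2, 7. That is one component of size 2.
Starting from 0 we can reach 0, 5. That is one component of size 2.
Starting from 3 we can reach 3, 8. That is one component of size 2.
Starting from 1 we can reach 1, 4, 6, 9. That is one component of size 4.
Total: 4 components.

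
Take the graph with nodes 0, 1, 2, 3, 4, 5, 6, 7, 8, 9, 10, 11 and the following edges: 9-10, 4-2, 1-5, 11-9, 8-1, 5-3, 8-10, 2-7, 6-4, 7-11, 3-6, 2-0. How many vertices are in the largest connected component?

12

Starting from 0 we can reach 0, 1, 2, 3, 4, 5, 6, 7, 8, 9, 10, 11. That is one component of size 12.
The largest has 12 vertices.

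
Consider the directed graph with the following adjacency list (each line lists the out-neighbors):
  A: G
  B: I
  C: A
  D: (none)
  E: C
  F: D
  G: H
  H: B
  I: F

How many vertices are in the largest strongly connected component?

1

{E} is an SCC by itself.
{F} is an SCC by itself.
{G} is an SCC by itself.
{B} is an SCC by itself.
{D} is an SCC by itself.
(and 4 more singleton SCCs)
The largest has 1 vertex.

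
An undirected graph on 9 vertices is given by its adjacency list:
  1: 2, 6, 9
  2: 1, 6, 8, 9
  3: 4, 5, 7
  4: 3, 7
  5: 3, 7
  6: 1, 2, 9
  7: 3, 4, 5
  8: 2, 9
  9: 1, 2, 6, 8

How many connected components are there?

Starting from 3 we can reach 3, 4, 5, 7. That is one component of size 4.
Starting from 1 we can reach 1, 2, 6, 8, 9. That is one component of size 5.
Total: 2 components.

2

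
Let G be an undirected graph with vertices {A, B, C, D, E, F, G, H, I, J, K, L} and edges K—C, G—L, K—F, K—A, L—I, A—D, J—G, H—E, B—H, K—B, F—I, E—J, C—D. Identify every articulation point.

Removing K increases the component count from 1 to 2, so K is a cut vertex.
By contrast removing G leaves 1 component; it is not a cut vertex. No other vertex is a cut vertex either.

K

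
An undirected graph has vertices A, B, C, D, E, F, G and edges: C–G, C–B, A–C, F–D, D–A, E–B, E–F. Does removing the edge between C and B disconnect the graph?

After removing C–B, the path C-A-D-F-E-B still connects them, so the edge is not a bridge.

No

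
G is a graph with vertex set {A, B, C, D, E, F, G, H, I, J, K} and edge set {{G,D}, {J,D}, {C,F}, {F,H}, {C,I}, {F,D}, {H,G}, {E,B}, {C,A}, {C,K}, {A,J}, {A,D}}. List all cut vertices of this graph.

C

Removing C increases the component count from 2 to 4, so C is a cut vertex.
By contrast removing F leaves 2 components; it is not a cut vertex. No other vertex is a cut vertex either.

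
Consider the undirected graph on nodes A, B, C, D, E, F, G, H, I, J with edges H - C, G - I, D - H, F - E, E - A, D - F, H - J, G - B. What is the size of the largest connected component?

7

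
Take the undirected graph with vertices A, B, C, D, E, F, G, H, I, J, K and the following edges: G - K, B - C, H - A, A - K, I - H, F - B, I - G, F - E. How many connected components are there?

D is isolated — a component by itself.
J is isolated — a component by itself.
Starting from B we can reach B, C, E, F. That is one component of size 4.
Starting from A we can reach A, G, H, I, K. That is one component of size 5.
Total: 4 components.

4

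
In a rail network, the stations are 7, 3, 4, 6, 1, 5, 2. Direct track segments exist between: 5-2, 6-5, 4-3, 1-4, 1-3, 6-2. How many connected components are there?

7 is isolated — a component by itself.
Starting from 2 we can reach 2, 5, 6. That is one component of size 3.
Starting from 1 we can reach 1, 3, 4. That is one component of size 3.
Total: 3 components.

3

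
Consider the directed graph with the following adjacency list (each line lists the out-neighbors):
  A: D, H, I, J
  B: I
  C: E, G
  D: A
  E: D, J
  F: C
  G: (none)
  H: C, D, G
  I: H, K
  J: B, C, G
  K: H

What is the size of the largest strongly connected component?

9

{A, B, C, D, E, H, I, J, K} are all mutually reachable — one SCC of size 9.
{G} is an SCC by itself.
{F} is an SCC by itself.
The largest has 9 vertices.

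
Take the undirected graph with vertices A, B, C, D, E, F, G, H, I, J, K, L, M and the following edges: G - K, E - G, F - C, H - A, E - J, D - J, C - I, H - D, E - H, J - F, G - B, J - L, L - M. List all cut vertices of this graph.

C, E, F, G, H, J, L

Removing C increases the component count from 1 to 2, so C is a cut vertex.
Removing E increases the component count from 1 to 2, so E is a cut vertex.
Removing F increases the component count from 1 to 2, so F is a cut vertex.
Likewise G, H, J, L are cut vertices.
By contrast removing K leaves 1 component; it is not a cut vertex. No other vertex is a cut vertex either.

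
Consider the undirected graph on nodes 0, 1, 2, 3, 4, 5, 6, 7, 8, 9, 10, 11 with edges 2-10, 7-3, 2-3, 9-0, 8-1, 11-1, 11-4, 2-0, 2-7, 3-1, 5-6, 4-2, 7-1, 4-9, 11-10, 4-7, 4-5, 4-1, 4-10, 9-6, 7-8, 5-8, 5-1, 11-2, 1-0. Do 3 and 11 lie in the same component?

Yes

From 3 we can reach 0, 1, 2, 3, 4, 5, 6, 7, 8, 9, 10, 11, which includes 11.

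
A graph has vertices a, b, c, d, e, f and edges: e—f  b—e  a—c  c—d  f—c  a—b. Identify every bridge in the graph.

The edges on the cycle a-b-e-f-c-a are not bridges since each lies on that cycle.
But removing c—d disconnects c from d — this is a bridge.

c-d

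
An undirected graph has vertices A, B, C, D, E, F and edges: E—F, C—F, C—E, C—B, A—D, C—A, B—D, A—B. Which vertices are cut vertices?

Removing C increases the component count from 1 to 2, so C is a cut vertex.
By contrast removing A leaves 1 component; it is not a cut vertex. No other vertex is a cut vertex either.

C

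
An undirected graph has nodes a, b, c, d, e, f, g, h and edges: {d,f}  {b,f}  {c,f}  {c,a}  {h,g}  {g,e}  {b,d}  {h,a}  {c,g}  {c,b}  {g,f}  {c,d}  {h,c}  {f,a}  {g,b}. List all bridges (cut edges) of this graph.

e-g

The edges on the cycle c-g-b-f-a-c are not bridges since each lies on that cycle.
But removing e-g disconnects e from g — this is a bridge.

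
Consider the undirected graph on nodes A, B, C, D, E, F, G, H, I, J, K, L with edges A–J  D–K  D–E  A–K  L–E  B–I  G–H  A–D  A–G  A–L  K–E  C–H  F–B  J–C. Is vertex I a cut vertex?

No

Deleting I leaves 2 components (was 2), so I is not a cut vertex.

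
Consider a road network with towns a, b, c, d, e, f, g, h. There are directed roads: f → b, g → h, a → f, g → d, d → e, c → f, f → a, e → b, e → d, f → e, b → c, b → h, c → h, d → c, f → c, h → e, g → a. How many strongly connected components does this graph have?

2

{a, b, c, d, e, f, h} are all mutually reachable — one SCC of size 7.
{g} is an SCC by itself.
That gives 2 strongly connected components.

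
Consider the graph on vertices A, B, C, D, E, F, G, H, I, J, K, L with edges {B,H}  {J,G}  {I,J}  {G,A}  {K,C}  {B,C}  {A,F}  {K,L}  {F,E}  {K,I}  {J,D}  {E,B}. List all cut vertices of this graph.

Removing B increases the component count from 1 to 2, so B is a cut vertex.
Removing J increases the component count from 1 to 2, so J is a cut vertex.
Removing K increases the component count from 1 to 2, so K is a cut vertex.
By contrast removing G leaves 1 component; it is not a cut vertex. No other vertex is a cut vertex either.

B, J, K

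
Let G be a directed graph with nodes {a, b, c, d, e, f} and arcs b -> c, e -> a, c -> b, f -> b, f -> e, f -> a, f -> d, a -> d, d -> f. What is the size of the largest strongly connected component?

{a, d, e, f} are all mutually reachable — one SCC of size 4.
{b, c} are all mutually reachable — one SCC of size 2.
The largest has 4 vertices.

4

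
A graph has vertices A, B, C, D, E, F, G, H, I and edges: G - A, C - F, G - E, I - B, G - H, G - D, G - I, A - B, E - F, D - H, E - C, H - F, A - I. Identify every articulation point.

Removing G increases the component count from 1 to 2, so G is a cut vertex.
By contrast removing A leaves 1 component; it is not a cut vertex. No other vertex is a cut vertex either.

G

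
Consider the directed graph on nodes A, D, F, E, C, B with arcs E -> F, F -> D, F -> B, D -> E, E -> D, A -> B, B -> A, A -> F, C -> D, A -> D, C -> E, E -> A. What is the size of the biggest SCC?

5

{A, B, D, E, F} are all mutually reachable — one SCC of size 5.
{C} is an SCC by itself.
The largest has 5 vertices.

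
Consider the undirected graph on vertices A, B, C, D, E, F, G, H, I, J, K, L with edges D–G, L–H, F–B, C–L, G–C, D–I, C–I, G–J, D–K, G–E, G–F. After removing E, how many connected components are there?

2

With E gone, the remaining components are: {A}; {B, C, D, F, G, H, I, J, K, L}.
That is 2 components.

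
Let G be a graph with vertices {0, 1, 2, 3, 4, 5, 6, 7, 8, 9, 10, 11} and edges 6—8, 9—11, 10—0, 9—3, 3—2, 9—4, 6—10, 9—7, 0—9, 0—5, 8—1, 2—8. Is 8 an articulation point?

Deleting 8 raises the number of components from 1 to 2, so 8 is a cut vertex.

Yes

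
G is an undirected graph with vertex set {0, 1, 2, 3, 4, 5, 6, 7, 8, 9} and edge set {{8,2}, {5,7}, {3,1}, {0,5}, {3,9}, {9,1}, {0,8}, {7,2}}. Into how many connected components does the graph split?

6 is isolated — a component by itself.
4 is isolated — a component by itself.
Starting from 1 we can reach 1, 3, 9. That is one component of size 3.
Starting from 0 we can reach 0, 2, 5, 7, 8. That is one component of size 5.
Total: 4 components.

4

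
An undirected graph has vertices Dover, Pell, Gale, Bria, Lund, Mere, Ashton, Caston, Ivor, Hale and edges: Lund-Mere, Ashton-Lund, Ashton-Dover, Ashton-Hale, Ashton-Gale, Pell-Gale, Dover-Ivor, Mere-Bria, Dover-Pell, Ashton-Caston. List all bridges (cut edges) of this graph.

Ashton-Caston, Ashton-Hale, Ashton-Lund, Bria-Mere, Dover-Ivor, Lund-Mere

The edges on the cycle Ashton-Dover-Pell-Gale-Ashton are not bridges since each lies on that cycle.
But removing Bria-Mere disconnects Bria from Mere; removing Ashton-Hale disconnects Ashton from Hale; removing Ivor-Dover disconnects Ivor from Dover; removing Caston-Ashton disconnects Caston from Ashton — these are bridges.
In total 6 edges are bridges.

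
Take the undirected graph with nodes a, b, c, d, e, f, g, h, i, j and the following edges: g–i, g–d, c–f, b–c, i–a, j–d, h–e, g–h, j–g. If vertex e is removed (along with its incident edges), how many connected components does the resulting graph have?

2

With e gone, the remaining components are: {b, c, f}; {a, d, g, h, i, j}.
That is 2 components.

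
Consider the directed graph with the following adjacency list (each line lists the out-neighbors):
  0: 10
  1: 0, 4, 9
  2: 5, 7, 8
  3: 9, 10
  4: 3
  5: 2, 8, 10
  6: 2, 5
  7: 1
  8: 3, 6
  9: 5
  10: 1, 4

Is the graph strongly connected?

Yes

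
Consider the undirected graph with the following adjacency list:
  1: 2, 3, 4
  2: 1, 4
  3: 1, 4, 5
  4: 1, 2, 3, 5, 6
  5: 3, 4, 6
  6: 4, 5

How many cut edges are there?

0

The edges on the cycle 3-1-2-4-3 are not bridges since each lies on that cycle.
Every edge lies on some cycle, so there are no bridges.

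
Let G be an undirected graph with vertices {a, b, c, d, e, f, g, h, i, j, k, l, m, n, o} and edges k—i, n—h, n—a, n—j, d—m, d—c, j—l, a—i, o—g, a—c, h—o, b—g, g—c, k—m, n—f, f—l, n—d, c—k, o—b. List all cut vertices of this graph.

Removing n increases the component count from 2 to 3, so n is a cut vertex.
By contrast removing h leaves 2 components; it is not a cut vertex. No other vertex is a cut vertex either.

n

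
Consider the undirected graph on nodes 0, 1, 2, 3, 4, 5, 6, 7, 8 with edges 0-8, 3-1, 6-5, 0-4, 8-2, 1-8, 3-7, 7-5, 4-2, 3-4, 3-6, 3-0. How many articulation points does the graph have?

1

Removing 3 increases the component count from 1 to 2, so 3 is a cut vertex.
By contrast removing 1 leaves 1 component; it is not a cut vertex. No other vertex is a cut vertex either.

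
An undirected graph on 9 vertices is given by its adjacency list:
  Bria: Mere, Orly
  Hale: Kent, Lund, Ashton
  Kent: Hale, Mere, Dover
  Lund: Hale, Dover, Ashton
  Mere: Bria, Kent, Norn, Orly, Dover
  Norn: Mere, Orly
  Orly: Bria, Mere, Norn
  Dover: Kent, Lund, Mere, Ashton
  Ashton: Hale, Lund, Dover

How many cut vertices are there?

1

Removing Mere increases the component count from 1 to 2, so Mere is a cut vertex.
By contrast removing Bria leaves 1 component; it is not a cut vertex. No other vertex is a cut vertex either.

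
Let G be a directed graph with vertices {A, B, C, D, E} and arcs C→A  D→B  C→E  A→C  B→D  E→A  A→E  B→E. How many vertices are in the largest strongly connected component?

3

{A, C, E} are all mutually reachable — one SCC of size 3.
{B, D} are all mutually reachable — one SCC of size 2.
The largest has 3 vertices.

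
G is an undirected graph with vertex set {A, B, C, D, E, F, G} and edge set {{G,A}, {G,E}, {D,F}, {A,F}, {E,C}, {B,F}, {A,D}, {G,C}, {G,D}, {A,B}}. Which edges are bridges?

The edges on the cycle G-E-C-G are not bridges since each lies on that cycle.
Every edge lies on some cycle, so there are no bridges.

none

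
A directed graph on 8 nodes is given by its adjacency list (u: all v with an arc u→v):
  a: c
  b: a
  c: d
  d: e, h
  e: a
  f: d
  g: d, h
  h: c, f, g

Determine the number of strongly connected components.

2

{a, c, d, e, f, g, h} are all mutually reachable — one SCC of size 7.
{b} is an SCC by itself.
That gives 2 strongly connected components.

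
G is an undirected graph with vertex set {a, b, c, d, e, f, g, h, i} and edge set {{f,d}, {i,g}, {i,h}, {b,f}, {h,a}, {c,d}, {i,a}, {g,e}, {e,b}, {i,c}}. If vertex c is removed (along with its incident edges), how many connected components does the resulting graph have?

1

With c gone, the remaining components are: {a, b, d, e, f, g, h, i}.
That is 1 component.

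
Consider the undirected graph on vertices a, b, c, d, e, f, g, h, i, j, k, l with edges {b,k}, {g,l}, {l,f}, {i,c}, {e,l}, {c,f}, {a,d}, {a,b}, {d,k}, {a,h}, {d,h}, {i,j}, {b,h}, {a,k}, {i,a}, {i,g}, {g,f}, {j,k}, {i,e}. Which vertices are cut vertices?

i

Removing i increases the component count from 1 to 2, so i is a cut vertex.
By contrast removing b leaves 1 component; it is not a cut vertex. No other vertex is a cut vertex either.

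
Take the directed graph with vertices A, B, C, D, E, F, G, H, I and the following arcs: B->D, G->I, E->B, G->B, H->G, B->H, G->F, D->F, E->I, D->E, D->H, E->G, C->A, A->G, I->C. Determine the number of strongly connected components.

{A, B, C, D, E, G, H, I} are all mutually reachable — one SCC of size 8.
{F} is an SCC by itself.
That gives 2 strongly connected components.

2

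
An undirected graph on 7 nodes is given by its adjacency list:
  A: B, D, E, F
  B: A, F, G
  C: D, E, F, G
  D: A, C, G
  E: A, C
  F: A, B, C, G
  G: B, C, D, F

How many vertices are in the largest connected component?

7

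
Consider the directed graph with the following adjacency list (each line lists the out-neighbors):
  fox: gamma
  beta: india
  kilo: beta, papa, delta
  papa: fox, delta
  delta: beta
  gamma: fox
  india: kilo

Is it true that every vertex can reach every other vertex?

There is no directed path from fox to beta, so the graph is not strongly connected.

No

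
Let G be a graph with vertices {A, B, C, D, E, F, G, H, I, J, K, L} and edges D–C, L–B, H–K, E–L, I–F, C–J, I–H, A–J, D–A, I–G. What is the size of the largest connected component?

5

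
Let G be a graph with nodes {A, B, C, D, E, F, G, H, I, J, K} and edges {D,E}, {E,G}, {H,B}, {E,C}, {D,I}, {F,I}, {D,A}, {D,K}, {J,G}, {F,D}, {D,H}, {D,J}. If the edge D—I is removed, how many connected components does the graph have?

1

D and I are still connected via D-F-I, so the component count stays at 1.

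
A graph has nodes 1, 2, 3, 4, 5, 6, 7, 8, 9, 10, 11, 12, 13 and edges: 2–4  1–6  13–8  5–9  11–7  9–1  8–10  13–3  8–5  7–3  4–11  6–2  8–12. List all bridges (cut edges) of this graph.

10-8, 12-8

The edges on the cycle 13-8-5-9-1-6-2-4-11-7-3-13 are not bridges since each lies on that cycle.
But removing 8–12 disconnects 8 from 12; removing 8–10 disconnects 8 from 10 — these are bridges.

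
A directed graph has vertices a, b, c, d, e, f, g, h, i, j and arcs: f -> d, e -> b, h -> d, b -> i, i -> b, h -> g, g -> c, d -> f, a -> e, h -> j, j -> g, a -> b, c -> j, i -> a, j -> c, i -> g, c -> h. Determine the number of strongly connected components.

{a, b, e, i} are all mutually reachable — one SCC of size 4.
{c, g, h, j} are all mutually reachable — one SCC of size 4.
{d, f} are all mutually reachable — one SCC of size 2.
That gives 3 strongly connected components.

3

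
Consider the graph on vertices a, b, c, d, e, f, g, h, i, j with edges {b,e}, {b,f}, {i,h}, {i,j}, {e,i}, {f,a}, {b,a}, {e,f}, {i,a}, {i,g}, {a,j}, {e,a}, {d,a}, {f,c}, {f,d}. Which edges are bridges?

c-f, g-i, h-i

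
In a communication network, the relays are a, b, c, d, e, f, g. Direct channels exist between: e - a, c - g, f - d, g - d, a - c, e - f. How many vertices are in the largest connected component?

6

b is isolated — a component by itself.
Starting from a we can reach a, c, d, e, f, g. That is one component of size 6.
The largest has 6 vertices.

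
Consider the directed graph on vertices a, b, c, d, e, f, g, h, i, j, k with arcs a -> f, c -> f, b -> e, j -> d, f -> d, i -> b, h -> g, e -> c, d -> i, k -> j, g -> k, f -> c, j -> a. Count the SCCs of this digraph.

6

{b, c, d, e, f, i} are all mutually reachable — one SCC of size 6.
{h} is an SCC by itself.
{g} is an SCC by itself.
{k} is an SCC by itself.
{j} is an SCC by itself.
(and 1 more singleton SCC)
That gives 6 strongly connected components.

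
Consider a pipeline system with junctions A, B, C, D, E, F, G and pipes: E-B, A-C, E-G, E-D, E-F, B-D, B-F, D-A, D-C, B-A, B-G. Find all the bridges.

none

The edges on the cycle D-A-C-D are not bridges since each lies on that cycle.
Every edge lies on some cycle, so there are no bridges.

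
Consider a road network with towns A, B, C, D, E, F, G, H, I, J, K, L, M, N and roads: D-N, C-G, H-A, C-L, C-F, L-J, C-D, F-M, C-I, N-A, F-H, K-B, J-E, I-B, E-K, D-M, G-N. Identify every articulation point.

Removing C increases the component count from 1 to 2, so C is a cut vertex.
By contrast removing N leaves 1 component; it is not a cut vertex. No other vertex is a cut vertex either.

C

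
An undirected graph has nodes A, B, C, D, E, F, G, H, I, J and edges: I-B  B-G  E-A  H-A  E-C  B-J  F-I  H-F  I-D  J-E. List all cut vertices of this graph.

Removing B increases the component count from 1 to 2, so B is a cut vertex.
Removing E increases the component count from 1 to 2, so E is a cut vertex.
Removing I increases the component count from 1 to 2, so I is a cut vertex.
By contrast removing C leaves 1 component; it is not a cut vertex. No other vertex is a cut vertex either.

B, E, I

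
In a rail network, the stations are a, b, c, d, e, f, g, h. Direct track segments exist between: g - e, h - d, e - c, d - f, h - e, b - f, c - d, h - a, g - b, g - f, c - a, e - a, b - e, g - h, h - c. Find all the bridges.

none

The edges on the cycle g-h-d-f-b-g are not bridges since each lies on that cycle.
Every edge lies on some cycle, so there are no bridges.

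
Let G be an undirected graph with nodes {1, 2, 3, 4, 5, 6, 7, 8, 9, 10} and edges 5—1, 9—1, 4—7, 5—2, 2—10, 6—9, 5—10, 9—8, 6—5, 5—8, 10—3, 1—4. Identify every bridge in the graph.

1-4, 10-3, 4-7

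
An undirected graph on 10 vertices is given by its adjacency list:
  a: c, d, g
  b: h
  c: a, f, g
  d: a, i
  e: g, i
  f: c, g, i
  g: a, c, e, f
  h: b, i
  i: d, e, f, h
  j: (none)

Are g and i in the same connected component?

Yes

From g we can reach a, b, c, d, e, f, g, h, i, which includes i.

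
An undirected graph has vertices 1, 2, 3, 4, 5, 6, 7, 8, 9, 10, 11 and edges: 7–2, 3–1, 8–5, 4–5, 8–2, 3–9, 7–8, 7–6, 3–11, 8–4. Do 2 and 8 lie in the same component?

From 2 we can reach 2, 4, 5, 6, 7, 8, which includes 8.

Yes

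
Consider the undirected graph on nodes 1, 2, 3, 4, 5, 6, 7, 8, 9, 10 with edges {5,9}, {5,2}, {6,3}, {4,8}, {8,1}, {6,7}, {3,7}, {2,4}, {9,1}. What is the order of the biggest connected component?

6

10 is isolated — a component by itself.
Starting from 3 we can reach 3, 6, 7. That is one component of size 3.
Starting from 1 we can reach 1, 2, 4, 5, 8, 9. That is one component of size 6.
The largest has 6 vertices.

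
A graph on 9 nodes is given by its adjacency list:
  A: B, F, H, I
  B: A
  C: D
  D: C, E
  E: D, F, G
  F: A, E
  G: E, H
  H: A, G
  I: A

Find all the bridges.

A-B, A-I, C-D, D-E

The edges on the cycle F-E-G-H-A-F are not bridges since each lies on that cycle.
But removing A-I disconnects A from I; removing A-B disconnects A from B; removing E-D disconnects E from D; removing C-D disconnects C from D — these are bridges.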